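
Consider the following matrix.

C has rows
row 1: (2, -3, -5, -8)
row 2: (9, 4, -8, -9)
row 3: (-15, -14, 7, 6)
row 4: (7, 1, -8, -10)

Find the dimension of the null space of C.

1

Row reduce to echelon form.
R2 ← R2 − (9/2)·R1: [0, 35/2, 29/2, 27]
R3 ← R3 + (15/2)·R1: [0, -73/2, -61/2, -54]
R4 ← R4 − (7/2)·R1: [0, 23/2, 19/2, 18]
R3 ← R3 + (73/35)·R2: [0, 0, -9/35, 81/35]
R4 ← R4 − (23/35)·R2: [0, 0, -1/35, 9/35]
R4 ← R4 − (1/9)·R3: [0, 0, 0, 0]
3 nonzero rows, so rank(C) = 3.
C has 4 columns; by rank–nullity, nullity = 4 − 3 = 1.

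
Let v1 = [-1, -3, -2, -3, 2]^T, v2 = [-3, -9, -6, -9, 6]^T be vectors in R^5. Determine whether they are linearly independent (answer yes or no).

Form the matrix with these vectors as rows and row reduce.
R2 ← R2 − (3)·R1: [0, 0, 0, 0, 0]
1 nonzero row, so the 2 vectors span a space of dimension 1.
Since 1 < 2, the vectors are linearly dependent.

no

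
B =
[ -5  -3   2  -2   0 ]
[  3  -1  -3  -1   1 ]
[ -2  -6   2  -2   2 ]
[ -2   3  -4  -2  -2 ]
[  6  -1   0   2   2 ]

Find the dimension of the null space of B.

Row reduce to echelon form.
R2 ← R2 + (3/5)·R1: [0, -14/5, -9/5, -11/5, 1]
R3 ← R3 − (2/5)·R1: [0, -24/5, 6/5, -6/5, 2]
R4 ← R4 − (2/5)·R1: [0, 21/5, -24/5, -6/5, -2]
R5 ← R5 + (6/5)·R1: [0, -23/5, 12/5, -2/5, 2]
R3 ← R3 − (12/7)·R2: [0, 0, 30/7, 18/7, 2/7]
R4 ← R4 + (3/2)·R2: [0, 0, -15/2, -9/2, -1/2]
R5 ← R5 − (23/14)·R2: [0, 0, 75/14, 45/14, 5/14]
R4 ← R4 + (7/4)·R3: [0, 0, 0, 0, 0]
R5 ← R5 − (5/4)·R3: [0, 0, 0, 0, 0]
3 nonzero rows, so rank(B) = 3.
B has 5 columns; by rank–nullity, nullity = 5 − 3 = 2.

2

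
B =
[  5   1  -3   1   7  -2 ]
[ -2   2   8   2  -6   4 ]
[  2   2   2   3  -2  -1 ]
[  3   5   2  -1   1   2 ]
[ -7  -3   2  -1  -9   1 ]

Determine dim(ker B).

2

Row reduce to echelon form.
R2 ← R2 + (2/5)·R1: [0, 12/5, 34/5, 12/5, -16/5, 16/5]
R3 ← R3 − (2/5)·R1: [0, 8/5, 16/5, 13/5, -24/5, -1/5]
R4 ← R4 − (3/5)·R1: [0, 22/5, 19/5, -8/5, -16/5, 16/5]
R5 ← R5 + (7/5)·R1: [0, -8/5, -11/5, 2/5, 4/5, -9/5]
R3 ← R3 − (2/3)·R2: [0, 0, -4/3, 1, -8/3, -7/3]
R4 ← R4 − (11/6)·R2: [0, 0, -26/3, -6, 8/3, -8/3]
R5 ← R5 + (2/3)·R2: [0, 0, 7/3, 2, -4/3, 1/3]
R4 ← R4 − (13/2)·R3: [0, 0, 0, -25/2, 20, 25/2]
R5 ← R5 + (7/4)·R3: [0, 0, 0, 15/4, -6, -15/4]
R5 ← R5 + (3/10)·R4: [0, 0, 0, 0, 0, 0]
4 nonzero rows, so rank(B) = 4.
B has 6 columns; by rank–nullity, nullity = 6 − 4 = 2.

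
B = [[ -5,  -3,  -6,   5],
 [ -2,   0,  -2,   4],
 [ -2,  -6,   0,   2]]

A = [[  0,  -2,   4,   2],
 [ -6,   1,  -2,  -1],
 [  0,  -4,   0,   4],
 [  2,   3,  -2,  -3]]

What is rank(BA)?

3

First compute BA:
[[ 28,  46, -24, -46],
 [  8,  24, -16, -24],
 [ 40,   4,   0,  -4]]
Now row reduce the product.
R2 ← R2 − (2/7)·R1: [0, 76/7, -64/7, -76/7]
R3 ← R3 − (10/7)·R1: [0, -432/7, 240/7, 432/7]
R3 ← R3 + (108/19)·R2: [0, 0, -336/19, 0]
3 nonzero rows, so rank(BA) = 3.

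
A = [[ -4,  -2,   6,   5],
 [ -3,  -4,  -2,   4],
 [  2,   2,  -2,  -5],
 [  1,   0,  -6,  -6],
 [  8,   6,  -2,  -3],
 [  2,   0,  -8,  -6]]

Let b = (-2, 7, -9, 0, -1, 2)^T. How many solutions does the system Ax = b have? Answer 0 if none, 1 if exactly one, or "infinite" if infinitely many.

0

Row reduce the augmented matrix [A | b].
R2 ← R2 − (3/4)·R1: [0, -5/2, -13/2, 1/4, 17/2]
R3 ← R3 + (1/2)·R1: [0, 1, 1, -5/2, -10]
R4 ← R4 + (1/4)·R1: [0, -1/2, -9/2, -19/4, -1/2]
R5 ← R5 + (2)·R1: [0, 2, 10, 7, -5]
R6 ← R6 + (1/2)·R1: [0, -1, -5, -7/2, 1]
R3 ← R3 + (2/5)·R2: [0, 0, -8/5, -12/5, -33/5]
R4 ← R4 − (1/5)·R2: [0, 0, -16/5, -24/5, -11/5]
R5 ← R5 + (4/5)·R2: [0, 0, 24/5, 36/5, 9/5]
R6 ← R6 − (2/5)·R2: [0, 0, -12/5, -18/5, -12/5]
R4 ← R4 − (2)·R3: [0, 0, 0, 0, 11]
R5 ← R5 + (3)·R3: [0, 0, 0, 0, -18]
R6 ← R6 − (3/2)·R3: [0, 0, 0, 0, 15/2]
R5 ← R5 + (18/11)·R4: [0, 0, 0, 0, 0]
R6 ← R6 − (15/22)·R4: [0, 0, 0, 0, 0]
The echelon form has 4 nonzero rows; the last pivot sits in the augmented column, so rank(A) = 3 but rank([A|b]) = 4.
Since the ranks differ, the system is inconsistent.
It has no solutions.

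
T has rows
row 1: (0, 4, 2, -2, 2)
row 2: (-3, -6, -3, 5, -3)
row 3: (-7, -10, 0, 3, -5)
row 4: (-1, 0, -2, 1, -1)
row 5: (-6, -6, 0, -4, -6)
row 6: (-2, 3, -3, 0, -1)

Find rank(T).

4

Row reduce to echelon form.
Swap R1 ↔ R2
R3 ← R3 − (7/3)·R1: [0, 4, 7, -26/3, 2]
R4 ← R4 − (1/3)·R1: [0, 2, -1, -2/3, 0]
R5 ← R5 − (2)·R1: [0, 6, 6, -14, 0]
R6 ← R6 − (2/3)·R1: [0, 7, -1, -10/3, 1]
R3 ← R3 − R2: [0, 0, 5, -20/3, 0]
R4 ← R4 − (1/2)·R2: [0, 0, -2, 1/3, -1]
R5 ← R5 − (3/2)·R2: [0, 0, 3, -11, -3]
R6 ← R6 − (7/4)·R2: [0, 0, -9/2, 1/6, -5/2]
R4 ← R4 + (2/5)·R3: [0, 0, 0, -7/3, -1]
R5 ← R5 − (3/5)·R3: [0, 0, 0, -7, -3]
R6 ← R6 + (9/10)·R3: [0, 0, 0, -35/6, -5/2]
R5 ← R5 − (3)·R4: [0, 0, 0, 0, 0]
R6 ← R6 − (5/2)·R4: [0, 0, 0, 0, 0]
Echelon form has 4 nonzero rows, so rank(T) = 4.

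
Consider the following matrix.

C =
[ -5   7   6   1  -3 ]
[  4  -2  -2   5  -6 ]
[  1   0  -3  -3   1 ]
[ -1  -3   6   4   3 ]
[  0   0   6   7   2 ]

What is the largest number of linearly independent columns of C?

5

Row reduce to echelon form.
R2 ← R2 + (4/5)·R1: [0, 18/5, 14/5, 29/5, -42/5]
R3 ← R3 + (1/5)·R1: [0, 7/5, -9/5, -14/5, 2/5]
R4 ← R4 − (1/5)·R1: [0, -22/5, 24/5, 19/5, 18/5]
R3 ← R3 − (7/18)·R2: [0, 0, -26/9, -91/18, 11/3]
R4 ← R4 + (11/9)·R2: [0, 0, 74/9, 98/9, -20/3]
R4 ← R4 + (37/13)·R3: [0, 0, 0, -7/2, 49/13]
R5 ← R5 + (27/13)·R3: [0, 0, 0, -7/2, 125/13]
R5 ← R5 − R4: [0, 0, 0, 0, 76/13]
Echelon form has 5 nonzero rows, so rank(C) = 5.
The rank gives the maximum number of linearly independent columns: 5.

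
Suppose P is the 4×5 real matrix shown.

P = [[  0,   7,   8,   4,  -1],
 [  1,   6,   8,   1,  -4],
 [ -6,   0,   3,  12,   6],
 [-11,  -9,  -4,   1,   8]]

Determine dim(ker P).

1

Row reduce to echelon form.
Swap R1 ↔ R2
R3 ← R3 + (6)·R1: [0, 36, 51, 18, -18]
R4 ← R4 + (11)·R1: [0, 57, 84, 12, -36]
R3 ← R3 − (36/7)·R2: [0, 0, 69/7, -18/7, -90/7]
R4 ← R4 − (57/7)·R2: [0, 0, 132/7, -144/7, -195/7]
R4 ← R4 − (44/23)·R3: [0, 0, 0, -360/23, -75/23]
4 nonzero rows, so rank(P) = 4.
P has 5 columns; by rank–nullity, nullity = 5 − 4 = 1.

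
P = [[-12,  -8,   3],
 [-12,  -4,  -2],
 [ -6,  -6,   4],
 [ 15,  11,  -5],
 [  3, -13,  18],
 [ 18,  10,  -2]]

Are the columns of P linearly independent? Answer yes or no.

no

Row reduce P to echelon form.
R2 ← R2 − R1: [0, 4, -5]
R3 ← R3 − (1/2)·R1: [0, -2, 5/2]
R4 ← R4 + (5/4)·R1: [0, 1, -5/4]
R5 ← R5 + (1/4)·R1: [0, -15, 75/4]
R6 ← R6 + (3/2)·R1: [0, -2, 5/2]
R3 ← R3 + (1/2)·R2: [0, 0, 0]
R4 ← R4 − (1/4)·R2: [0, 0, 0]
R5 ← R5 + (15/4)·R2: [0, 0, 0]
R6 ← R6 + (1/2)·R2: [0, 0, 0]
2 pivots among 3 columns.
Only 2 < 3 pivot columns, so the columns are linearly dependent.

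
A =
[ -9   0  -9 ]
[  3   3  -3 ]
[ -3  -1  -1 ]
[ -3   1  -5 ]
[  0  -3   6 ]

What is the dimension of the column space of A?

Row reduce to echelon form.
R2 ← R2 + (1/3)·R1: [0, 3, -6]
R3 ← R3 − (1/3)·R1: [0, -1, 2]
R4 ← R4 − (1/3)·R1: [0, 1, -2]
R3 ← R3 + (1/3)·R2: [0, 0, 0]
R4 ← R4 − (1/3)·R2: [0, 0, 0]
R5 ← R5 + R2: [0, 0, 0]
Echelon form has 2 nonzero rows, so rank(A) = 2.
The column space has dimension equal to the rank: 2.

2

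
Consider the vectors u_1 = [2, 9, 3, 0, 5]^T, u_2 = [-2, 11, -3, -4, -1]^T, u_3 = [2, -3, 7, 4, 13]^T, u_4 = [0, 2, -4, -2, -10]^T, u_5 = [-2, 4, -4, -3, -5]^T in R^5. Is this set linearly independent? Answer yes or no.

no

Form the matrix with these vectors as rows and row reduce.
R2 ← R2 + R1: [0, 20, 0, -4, 4]
R3 ← R3 − R1: [0, -12, 4, 4, 8]
R5 ← R5 + R1: [0, 13, -1, -3, 0]
R3 ← R3 + (3/5)·R2: [0, 0, 4, 8/5, 52/5]
R4 ← R4 − (1/10)·R2: [0, 0, -4, -8/5, -52/5]
R5 ← R5 − (13/20)·R2: [0, 0, -1, -2/5, -13/5]
R4 ← R4 + R3: [0, 0, 0, 0, 0]
R5 ← R5 + (1/4)·R3: [0, 0, 0, 0, 0]
3 nonzero rows, so the 5 vectors span a space of dimension 3.
Since 3 < 5, the vectors are linearly dependent.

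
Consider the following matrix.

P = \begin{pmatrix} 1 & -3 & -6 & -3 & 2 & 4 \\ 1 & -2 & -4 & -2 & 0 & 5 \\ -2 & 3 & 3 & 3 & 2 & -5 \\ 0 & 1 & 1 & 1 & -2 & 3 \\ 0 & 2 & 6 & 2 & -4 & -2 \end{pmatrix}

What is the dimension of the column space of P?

Row reduce to echelon form.
R2 ← R2 − R1: [0, 1, 2, 1, -2, 1]
R3 ← R3 + (2)·R1: [0, -3, -9, -3, 6, 3]
R3 ← R3 + (3)·R2: [0, 0, -3, 0, 0, 6]
R4 ← R4 − R2: [0, 0, -1, 0, 0, 2]
R5 ← R5 − (2)·R2: [0, 0, 2, 0, 0, -4]
R4 ← R4 − (1/3)·R3: [0, 0, 0, 0, 0, 0]
R5 ← R5 + (2/3)·R3: [0, 0, 0, 0, 0, 0]
Echelon form has 3 nonzero rows, so rank(P) = 3.
The column space has dimension equal to the rank: 3.

3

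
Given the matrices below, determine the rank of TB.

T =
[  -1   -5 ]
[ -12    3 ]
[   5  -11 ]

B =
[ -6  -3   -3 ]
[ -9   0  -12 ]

First compute TB:
[[ 51,   3,  63],
 [ 45,  36,   0],
 [ 69, -15, 117]]
Now row reduce the product.
R2 ← R2 − (15/17)·R1: [0, 567/17, -945/17]
R3 ← R3 − (23/17)·R1: [0, -324/17, 540/17]
R3 ← R3 + (4/7)·R2: [0, 0, 0]
2 nonzero rows, so rank(TB) = 2.

2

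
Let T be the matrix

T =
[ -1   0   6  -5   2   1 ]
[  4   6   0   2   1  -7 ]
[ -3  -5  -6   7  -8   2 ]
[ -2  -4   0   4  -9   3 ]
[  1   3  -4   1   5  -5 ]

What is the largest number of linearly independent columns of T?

4

Row reduce to echelon form.
R2 ← R2 + (4)·R1: [0, 6, 24, -18, 9, -3]
R3 ← R3 − (3)·R1: [0, -5, -24, 22, -14, -1]
R4 ← R4 − (2)·R1: [0, -4, -12, 14, -13, 1]
R5 ← R5 + R1: [0, 3, 2, -4, 7, -4]
R3 ← R3 + (5/6)·R2: [0, 0, -4, 7, -13/2, -7/2]
R4 ← R4 + (2/3)·R2: [0, 0, 4, 2, -7, -1]
R5 ← R5 − (1/2)·R2: [0, 0, -10, 5, 5/2, -5/2]
R4 ← R4 + R3: [0, 0, 0, 9, -27/2, -9/2]
R5 ← R5 − (5/2)·R3: [0, 0, 0, -25/2, 75/4, 25/4]
R5 ← R5 + (25/18)·R4: [0, 0, 0, 0, 0, 0]
Echelon form has 4 nonzero rows, so rank(T) = 4.
The rank gives the maximum number of linearly independent columns: 4.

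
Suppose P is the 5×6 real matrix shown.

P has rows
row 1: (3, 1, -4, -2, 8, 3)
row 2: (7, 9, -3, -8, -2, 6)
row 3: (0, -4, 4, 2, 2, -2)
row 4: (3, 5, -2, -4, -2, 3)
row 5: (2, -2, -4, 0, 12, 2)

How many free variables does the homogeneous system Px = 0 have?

Row reduce to echelon form.
R2 ← R2 − (7/3)·R1: [0, 20/3, 19/3, -10/3, -62/3, -1]
R4 ← R4 − R1: [0, 4, 2, -2, -10, 0]
R5 ← R5 − (2/3)·R1: [0, -8/3, -4/3, 4/3, 20/3, 0]
R3 ← R3 + (3/5)·R2: [0, 0, 39/5, 0, -52/5, -13/5]
R4 ← R4 − (3/5)·R2: [0, 0, -9/5, 0, 12/5, 3/5]
R5 ← R5 + (2/5)·R2: [0, 0, 6/5, 0, -8/5, -2/5]
R4 ← R4 + (3/13)·R3: [0, 0, 0, 0, 0, 0]
R5 ← R5 − (2/13)·R3: [0, 0, 0, 0, 0, 0]
3 nonzero rows, so rank(P) = 3.
P has 6 columns; by rank–nullity, nullity = 6 − 3 = 3.

3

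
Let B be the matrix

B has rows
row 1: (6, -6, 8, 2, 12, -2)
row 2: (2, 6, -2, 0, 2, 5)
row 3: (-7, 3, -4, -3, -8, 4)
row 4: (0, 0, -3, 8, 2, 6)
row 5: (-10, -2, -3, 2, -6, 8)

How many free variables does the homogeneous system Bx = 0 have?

2

Row reduce to echelon form.
R2 ← R2 − (1/3)·R1: [0, 8, -14/3, -2/3, -2, 17/3]
R3 ← R3 + (7/6)·R1: [0, -4, 16/3, -2/3, 6, 5/3]
R5 ← R5 + (5/3)·R1: [0, -12, 31/3, 16/3, 14, 14/3]
R3 ← R3 + (1/2)·R2: [0, 0, 3, -1, 5, 9/2]
R5 ← R5 + (3/2)·R2: [0, 0, 10/3, 13/3, 11, 79/6]
R4 ← R4 + R3: [0, 0, 0, 7, 7, 21/2]
R5 ← R5 − (10/9)·R3: [0, 0, 0, 49/9, 49/9, 49/6]
R5 ← R5 − (7/9)·R4: [0, 0, 0, 0, 0, 0]
4 nonzero rows, so rank(B) = 4.
B has 6 columns; by rank–nullity, nullity = 6 − 4 = 2.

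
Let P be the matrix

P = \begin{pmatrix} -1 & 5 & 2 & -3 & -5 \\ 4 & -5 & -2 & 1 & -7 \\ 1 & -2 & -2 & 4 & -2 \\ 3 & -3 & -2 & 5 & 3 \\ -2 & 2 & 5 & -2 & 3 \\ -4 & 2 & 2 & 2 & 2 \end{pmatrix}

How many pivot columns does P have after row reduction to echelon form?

Row reduce to echelon form.
R2 ← R2 + (4)·R1: [0, 15, 6, -11, -27]
R3 ← R3 + R1: [0, 3, 0, 1, -7]
R4 ← R4 + (3)·R1: [0, 12, 4, -4, -12]
R5 ← R5 − (2)·R1: [0, -8, 1, 4, 13]
R6 ← R6 − (4)·R1: [0, -18, -6, 14, 22]
R3 ← R3 − (1/5)·R2: [0, 0, -6/5, 16/5, -8/5]
R4 ← R4 − (4/5)·R2: [0, 0, -4/5, 24/5, 48/5]
R5 ← R5 + (8/15)·R2: [0, 0, 21/5, -28/15, -7/5]
R6 ← R6 + (6/5)·R2: [0, 0, 6/5, 4/5, -52/5]
R4 ← R4 − (2/3)·R3: [0, 0, 0, 8/3, 32/3]
R5 ← R5 + (7/2)·R3: [0, 0, 0, 28/3, -7]
R6 ← R6 + R3: [0, 0, 0, 4, -12]
R5 ← R5 − (7/2)·R4: [0, 0, 0, 0, -133/3]
R6 ← R6 − (3/2)·R4: [0, 0, 0, 0, -28]
R6 ← R6 − (12/19)·R5: [0, 0, 0, 0, 0]
Echelon form has 5 nonzero rows, so rank(P) = 5.
Each nonzero row contributes one pivot column: 5 pivot columns.

5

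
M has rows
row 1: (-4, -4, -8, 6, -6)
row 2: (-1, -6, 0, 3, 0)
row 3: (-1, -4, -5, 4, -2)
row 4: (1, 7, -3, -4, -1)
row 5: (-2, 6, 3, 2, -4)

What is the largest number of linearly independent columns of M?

5

Row reduce to echelon form.
R2 ← R2 − (1/4)·R1: [0, -5, 2, 3/2, 3/2]
R3 ← R3 − (1/4)·R1: [0, -3, -3, 5/2, -1/2]
R4 ← R4 + (1/4)·R1: [0, 6, -5, -5/2, -5/2]
R5 ← R5 − (1/2)·R1: [0, 8, 7, -1, -1]
R3 ← R3 − (3/5)·R2: [0, 0, -21/5, 8/5, -7/5]
R4 ← R4 + (6/5)·R2: [0, 0, -13/5, -7/10, -7/10]
R5 ← R5 + (8/5)·R2: [0, 0, 51/5, 7/5, 7/5]
R4 ← R4 − (13/21)·R3: [0, 0, 0, -71/42, 1/6]
R5 ← R5 + (17/7)·R3: [0, 0, 0, 37/7, -2]
R5 ← R5 + (222/71)·R4: [0, 0, 0, 0, -105/71]
Echelon form has 5 nonzero rows, so rank(M) = 5.
The rank gives the maximum number of linearly independent columns: 5.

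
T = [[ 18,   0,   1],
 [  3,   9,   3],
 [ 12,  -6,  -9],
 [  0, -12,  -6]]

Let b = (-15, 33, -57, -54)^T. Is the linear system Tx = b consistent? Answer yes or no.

Row reduce the augmented matrix [T | b].
R2 ← R2 − (1/6)·R1: [0, 9, 17/6, 71/2]
R3 ← R3 − (2/3)·R1: [0, -6, -29/3, -47]
R3 ← R3 + (2/3)·R2: [0, 0, -70/9, -70/3]
R4 ← R4 + (4/3)·R2: [0, 0, -20/9, -20/3]
R4 ← R4 − (2/7)·R3: [0, 0, 0, 0]
The echelon form has 3 nonzero rows, and every pivot lies in the first 3 columns, so rank(T) = rank([T|b]) = 3.
The system is consistent.

yes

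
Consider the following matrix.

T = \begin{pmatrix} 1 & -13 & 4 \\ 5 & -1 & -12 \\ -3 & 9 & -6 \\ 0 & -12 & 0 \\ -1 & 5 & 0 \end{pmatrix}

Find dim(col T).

Row reduce to echelon form.
R2 ← R2 − (5)·R1: [0, 64, -32]
R3 ← R3 + (3)·R1: [0, -30, 6]
R5 ← R5 + R1: [0, -8, 4]
R3 ← R3 + (15/32)·R2: [0, 0, -9]
R4 ← R4 + (3/16)·R2: [0, 0, -6]
R5 ← R5 + (1/8)·R2: [0, 0, 0]
R4 ← R4 − (2/3)·R3: [0, 0, 0]
Echelon form has 3 nonzero rows, so rank(T) = 3.
The column space has dimension equal to the rank: 3.

3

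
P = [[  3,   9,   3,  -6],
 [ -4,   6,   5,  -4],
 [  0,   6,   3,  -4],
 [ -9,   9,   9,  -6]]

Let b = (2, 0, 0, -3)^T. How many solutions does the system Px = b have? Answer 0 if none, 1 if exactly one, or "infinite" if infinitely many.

Row reduce the augmented matrix [P | b].
R2 ← R2 + (4/3)·R1: [0, 18, 9, -12, 8/3]
R4 ← R4 + (3)·R1: [0, 36, 18, -24, 3]
R3 ← R3 − (1/3)·R2: [0, 0, 0, 0, -8/9]
R4 ← R4 − (2)·R2: [0, 0, 0, 0, -7/3]
R4 ← R4 − (21/8)·R3: [0, 0, 0, 0, 0]
The echelon form has 3 nonzero rows; the last pivot sits in the augmented column, so rank(P) = 2 but rank([P|b]) = 3.
Since the ranks differ, the system is inconsistent.
It has no solutions.

0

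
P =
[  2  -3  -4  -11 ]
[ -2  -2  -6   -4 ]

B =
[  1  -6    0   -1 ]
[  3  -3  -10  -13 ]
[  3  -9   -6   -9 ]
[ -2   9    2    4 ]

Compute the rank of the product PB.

2

First compute PB:
[[  3, -66,  32,  29],
 [-18,  36,  48,  66]]
Now row reduce the product.
R2 ← R2 + (6)·R1: [0, -360, 240, 240]
2 nonzero rows, so rank(PB) = 2.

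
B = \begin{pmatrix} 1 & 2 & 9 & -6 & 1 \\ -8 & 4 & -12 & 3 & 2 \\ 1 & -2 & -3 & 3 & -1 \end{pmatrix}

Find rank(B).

Row reduce to echelon form.
R2 ← R2 + (8)·R1: [0, 20, 60, -45, 10]
R3 ← R3 − R1: [0, -4, -12, 9, -2]
R3 ← R3 + (1/5)·R2: [0, 0, 0, 0, 0]
Echelon form has 2 nonzero rows, so rank(B) = 2.

2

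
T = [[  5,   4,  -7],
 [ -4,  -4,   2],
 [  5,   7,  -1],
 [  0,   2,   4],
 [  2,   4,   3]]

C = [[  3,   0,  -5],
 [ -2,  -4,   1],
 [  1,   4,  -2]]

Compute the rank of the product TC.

First compute TC:
[[  0, -44,  -7],
 [ -2,  24,  12],
 [  0, -32, -16],
 [  0,   8,  -6],
 [  1,  -4, -12]]
Now row reduce the product.
Swap R1 ↔ R2
R5 ← R5 + (1/2)·R1: [0, 8, -6]
R3 ← R3 − (8/11)·R2: [0, 0, -120/11]
R4 ← R4 + (2/11)·R2: [0, 0, -80/11]
R5 ← R5 + (2/11)·R2: [0, 0, -80/11]
R4 ← R4 − (2/3)·R3: [0, 0, 0]
R5 ← R5 − (2/3)·R3: [0, 0, 0]
3 nonzero rows, so rank(TC) = 3.

3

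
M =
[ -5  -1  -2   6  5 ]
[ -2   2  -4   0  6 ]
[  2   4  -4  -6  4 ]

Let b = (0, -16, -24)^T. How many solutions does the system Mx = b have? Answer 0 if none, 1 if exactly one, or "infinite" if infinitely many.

infinite

Row reduce the augmented matrix [M | b].
R2 ← R2 − (2/5)·R1: [0, 12/5, -16/5, -12/5, 4, -16]
R3 ← R3 + (2/5)·R1: [0, 18/5, -24/5, -18/5, 6, -24]
R3 ← R3 − (3/2)·R2: [0, 0, 0, 0, 0, 0]
The echelon form has 2 nonzero rows, and every pivot lies in the first 5 columns, so rank(M) = rank([M|b]) = 2.
The system is consistent.
rank = 2 < 5 unknowns, so there are infinitely many solutions.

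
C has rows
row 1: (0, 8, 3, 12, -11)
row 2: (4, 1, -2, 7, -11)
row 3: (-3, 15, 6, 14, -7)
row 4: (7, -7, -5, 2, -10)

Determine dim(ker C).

Row reduce to echelon form.
Swap R1 ↔ R2
R3 ← R3 + (3/4)·R1: [0, 63/4, 9/2, 77/4, -61/4]
R4 ← R4 − (7/4)·R1: [0, -35/4, -3/2, -41/4, 37/4]
R3 ← R3 − (63/32)·R2: [0, 0, -45/32, -35/8, 205/32]
R4 ← R4 + (35/32)·R2: [0, 0, 57/32, 23/8, -89/32]
R4 ← R4 + (19/15)·R3: [0, 0, 0, -8/3, 16/3]
4 nonzero rows, so rank(C) = 4.
C has 5 columns; by rank–nullity, nullity = 5 − 4 = 1.

1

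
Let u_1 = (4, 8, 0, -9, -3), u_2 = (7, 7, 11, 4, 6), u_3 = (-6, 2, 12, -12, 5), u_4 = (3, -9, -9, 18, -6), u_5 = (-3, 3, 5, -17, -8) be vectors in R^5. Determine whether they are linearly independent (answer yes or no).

no

Form the matrix with these vectors as rows and row reduce.
R2 ← R2 − (7/4)·R1: [0, -7, 11, 79/4, 45/4]
R3 ← R3 + (3/2)·R1: [0, 14, 12, -51/2, 1/2]
R4 ← R4 − (3/4)·R1: [0, -15, -9, 99/4, -15/4]
R5 ← R5 + (3/4)·R1: [0, 9, 5, -95/4, -41/4]
R3 ← R3 + (2)·R2: [0, 0, 34, 14, 23]
R4 ← R4 − (15/7)·R2: [0, 0, -228/7, -123/7, -195/7]
R5 ← R5 + (9/7)·R2: [0, 0, 134/7, 23/14, 59/14]
R4 ← R4 + (114/119)·R3: [0, 0, 0, -495/119, -99/17]
R5 ← R5 − (67/119)·R3: [0, 0, 0, -1485/238, -297/34]
R5 ← R5 − (3/2)·R4: [0, 0, 0, 0, 0]
4 nonzero rows, so the 5 vectors span a space of dimension 4.
Since 4 < 5, the vectors are linearly dependent.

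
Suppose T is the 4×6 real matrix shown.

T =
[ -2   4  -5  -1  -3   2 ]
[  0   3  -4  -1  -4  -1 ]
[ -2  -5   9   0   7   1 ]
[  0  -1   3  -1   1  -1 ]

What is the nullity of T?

2

Row reduce to echelon form.
R3 ← R3 − R1: [0, -9, 14, 1, 10, -1]
R3 ← R3 + (3)·R2: [0, 0, 2, -2, -2, -4]
R4 ← R4 + (1/3)·R2: [0, 0, 5/3, -4/3, -1/3, -4/3]
R4 ← R4 − (5/6)·R3: [0, 0, 0, 1/3, 4/3, 2]
4 nonzero rows, so rank(T) = 4.
T has 6 columns; by rank–nullity, nullity = 6 − 4 = 2.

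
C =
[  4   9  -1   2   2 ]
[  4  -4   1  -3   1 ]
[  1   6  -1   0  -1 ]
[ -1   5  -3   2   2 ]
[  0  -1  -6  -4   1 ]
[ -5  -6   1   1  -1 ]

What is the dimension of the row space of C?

5

Row reduce to echelon form.
R2 ← R2 − R1: [0, -13, 2, -5, -1]
R3 ← R3 − (1/4)·R1: [0, 15/4, -3/4, -1/2, -3/2]
R4 ← R4 + (1/4)·R1: [0, 29/4, -13/4, 5/2, 5/2]
R6 ← R6 + (5/4)·R1: [0, 21/4, -1/4, 7/2, 3/2]
R3 ← R3 + (15/52)·R2: [0, 0, -9/52, -101/52, -93/52]
R4 ← R4 + (29/52)·R2: [0, 0, -111/52, -15/52, 101/52]
R5 ← R5 − (1/13)·R2: [0, 0, -80/13, -47/13, 14/13]
R6 ← R6 + (21/52)·R2: [0, 0, 29/52, 77/52, 57/52]
R4 ← R4 − (37/3)·R3: [0, 0, 0, 71/3, 24]
R5 ← R5 − (320/9)·R3: [0, 0, 0, 589/9, 194/3]
R6 ← R6 + (29/9)·R3: [0, 0, 0, -43/9, -14/3]
R5 ← R5 − (589/213)·R4: [0, 0, 0, 0, -362/213]
R6 ← R6 + (43/213)·R4: [0, 0, 0, 0, 38/213]
R6 ← R6 + (19/181)·R5: [0, 0, 0, 0, 0]
Echelon form has 5 nonzero rows, so rank(C) = 5.
The row space has dimension equal to the rank: 5.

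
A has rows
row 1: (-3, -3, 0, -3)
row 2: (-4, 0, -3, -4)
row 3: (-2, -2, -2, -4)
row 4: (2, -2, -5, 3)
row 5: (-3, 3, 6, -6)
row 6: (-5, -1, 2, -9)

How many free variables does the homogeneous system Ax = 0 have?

0

Row reduce to echelon form.
R2 ← R2 − (4/3)·R1: [0, 4, -3, 0]
R3 ← R3 − (2/3)·R1: [0, 0, -2, -2]
R4 ← R4 + (2/3)·R1: [0, -4, -5, 1]
R5 ← R5 − R1: [0, 6, 6, -3]
R6 ← R6 − (5/3)·R1: [0, 4, 2, -4]
R4 ← R4 + R2: [0, 0, -8, 1]
R5 ← R5 − (3/2)·R2: [0, 0, 21/2, -3]
R6 ← R6 − R2: [0, 0, 5, -4]
R4 ← R4 − (4)·R3: [0, 0, 0, 9]
R5 ← R5 + (21/4)·R3: [0, 0, 0, -27/2]
R6 ← R6 + (5/2)·R3: [0, 0, 0, -9]
R5 ← R5 + (3/2)·R4: [0, 0, 0, 0]
R6 ← R6 + R4: [0, 0, 0, 0]
4 nonzero rows, so rank(A) = 4.
A has 4 columns; by rank–nullity, nullity = 4 − 4 = 0.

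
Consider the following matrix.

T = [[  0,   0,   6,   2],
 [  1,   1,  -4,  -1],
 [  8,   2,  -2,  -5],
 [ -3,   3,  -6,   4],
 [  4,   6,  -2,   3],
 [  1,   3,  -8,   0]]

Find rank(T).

Row reduce to echelon form.
Swap R1 ↔ R2
R3 ← R3 − (8)·R1: [0, -6, 30, 3]
R4 ← R4 + (3)·R1: [0, 6, -18, 1]
R5 ← R5 − (4)·R1: [0, 2, 14, 7]
R6 ← R6 − R1: [0, 2, -4, 1]
Swap R2 ↔ R3
R4 ← R4 + R2: [0, 0, 12, 4]
R5 ← R5 + (1/3)·R2: [0, 0, 24, 8]
R6 ← R6 + (1/3)·R2: [0, 0, 6, 2]
R4 ← R4 − (2)·R3: [0, 0, 0, 0]
R5 ← R5 − (4)·R3: [0, 0, 0, 0]
R6 ← R6 − R3: [0, 0, 0, 0]
Echelon form has 3 nonzero rows, so rank(T) = 3.

3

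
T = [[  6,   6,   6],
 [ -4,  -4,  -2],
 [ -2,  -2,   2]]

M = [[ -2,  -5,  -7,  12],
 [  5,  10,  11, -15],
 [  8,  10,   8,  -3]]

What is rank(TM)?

2

First compute TM:
[[ 66,  90,  72, -36],
 [-28, -40, -32,  18],
 [ 10,  10,   8,   0]]
Now row reduce the product.
R2 ← R2 + (14/33)·R1: [0, -20/11, -16/11, 30/11]
R3 ← R3 − (5/33)·R1: [0, -40/11, -32/11, 60/11]
R3 ← R3 − (2)·R2: [0, 0, 0, 0]
2 nonzero rows, so rank(TM) = 2.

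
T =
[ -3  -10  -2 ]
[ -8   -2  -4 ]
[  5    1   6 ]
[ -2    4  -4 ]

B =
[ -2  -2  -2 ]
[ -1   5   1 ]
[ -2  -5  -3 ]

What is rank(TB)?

2

First compute TB:
[[ 20, -34,   2],
 [ 26,  26,  26],
 [-23, -35, -27],
 [  8,  44,  20]]
Now row reduce the product.
R2 ← R2 − (13/10)·R1: [0, 351/5, 117/5]
R3 ← R3 + (23/20)·R1: [0, -741/10, -247/10]
R4 ← R4 − (2/5)·R1: [0, 288/5, 96/5]
R3 ← R3 + (19/18)·R2: [0, 0, 0]
R4 ← R4 − (32/39)·R2: [0, 0, 0]
2 nonzero rows, so rank(TB) = 2.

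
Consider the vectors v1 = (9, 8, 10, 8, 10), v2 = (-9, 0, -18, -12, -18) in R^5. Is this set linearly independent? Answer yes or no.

Form the matrix with these vectors as rows and row reduce.
R2 ← R2 + R1: [0, 8, -8, -4, -8]
2 nonzero rows, so the 2 vectors span a space of dimension 2.
Since 2 = 2, the vectors are linearly independent.

yes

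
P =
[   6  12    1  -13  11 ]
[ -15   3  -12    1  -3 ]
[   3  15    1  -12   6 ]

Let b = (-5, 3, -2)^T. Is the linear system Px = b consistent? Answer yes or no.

yes

Row reduce the augmented matrix [P | b].
R2 ← R2 + (5/2)·R1: [0, 33, -19/2, -63/2, 49/2, -19/2]
R3 ← R3 − (1/2)·R1: [0, 9, 1/2, -11/2, 1/2, 1/2]
R3 ← R3 − (3/11)·R2: [0, 0, 34/11, 34/11, -68/11, 34/11]
The echelon form has 3 nonzero rows, and every pivot lies in the first 5 columns, so rank(P) = rank([P|b]) = 3.
The system is consistent.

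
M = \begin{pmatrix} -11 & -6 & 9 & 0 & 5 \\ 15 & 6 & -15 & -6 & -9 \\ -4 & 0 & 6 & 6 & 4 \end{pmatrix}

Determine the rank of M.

2

Row reduce to echelon form.
R2 ← R2 + (15/11)·R1: [0, -24/11, -30/11, -6, -24/11]
R3 ← R3 − (4/11)·R1: [0, 24/11, 30/11, 6, 24/11]
R3 ← R3 + R2: [0, 0, 0, 0, 0]
Echelon form has 2 nonzero rows, so rank(M) = 2.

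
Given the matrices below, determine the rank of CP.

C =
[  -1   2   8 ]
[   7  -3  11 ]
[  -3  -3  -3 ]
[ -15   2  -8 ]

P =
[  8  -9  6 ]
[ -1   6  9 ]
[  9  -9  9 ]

2

First compute CP:
[[ 62, -51,  84],
 [158, -180, 114],
 [-48,  36, -72],
 [-194, 219, -144]]
Now row reduce the product.
R2 ← R2 − (79/31)·R1: [0, -1551/31, -3102/31]
R3 ← R3 + (24/31)·R1: [0, -108/31, -216/31]
R4 ← R4 + (97/31)·R1: [0, 1842/31, 3684/31]
R3 ← R3 − (36/517)·R2: [0, 0, 0]
R4 ← R4 + (614/517)·R2: [0, 0, 0]
2 nonzero rows, so rank(CP) = 2.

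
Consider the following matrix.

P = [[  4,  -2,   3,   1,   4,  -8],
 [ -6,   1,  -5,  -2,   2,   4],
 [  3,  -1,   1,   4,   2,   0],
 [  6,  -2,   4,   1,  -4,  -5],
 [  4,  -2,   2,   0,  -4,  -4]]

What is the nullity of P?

Row reduce to echelon form.
R2 ← R2 + (3/2)·R1: [0, -2, -1/2, -1/2, 8, -8]
R3 ← R3 − (3/4)·R1: [0, 1/2, -5/4, 13/4, -1, 6]
R4 ← R4 − (3/2)·R1: [0, 1, -1/2, -1/2, -10, 7]
R5 ← R5 − R1: [0, 0, -1, -1, -8, 4]
R3 ← R3 + (1/4)·R2: [0, 0, -11/8, 25/8, 1, 4]
R4 ← R4 + (1/2)·R2: [0, 0, -3/4, -3/4, -6, 3]
R4 ← R4 − (6/11)·R3: [0, 0, 0, -27/11, -72/11, 9/11]
R5 ← R5 − (8/11)·R3: [0, 0, 0, -36/11, -96/11, 12/11]
R5 ← R5 − (4/3)·R4: [0, 0, 0, 0, 0, 0]
4 nonzero rows, so rank(P) = 4.
P has 6 columns; by rank–nullity, nullity = 6 − 4 = 2.

2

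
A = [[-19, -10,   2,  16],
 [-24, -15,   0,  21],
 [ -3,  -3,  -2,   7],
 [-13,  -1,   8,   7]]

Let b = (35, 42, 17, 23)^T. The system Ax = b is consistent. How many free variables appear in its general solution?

Row reduce the augmented matrix [A | b].
R2 ← R2 − (24/19)·R1: [0, -45/19, -48/19, 15/19, -42/19]
R3 ← R3 − (3/19)·R1: [0, -27/19, -44/19, 85/19, 218/19]
R4 ← R4 − (13/19)·R1: [0, 111/19, 126/19, -75/19, -18/19]
R3 ← R3 − (3/5)·R2: [0, 0, -4/5, 4, 64/5]
R4 ← R4 + (37/15)·R2: [0, 0, 2/5, -2, -32/5]
R4 ← R4 + (1/2)·R3: [0, 0, 0, 0, 0]
The echelon form has 3 nonzero rows, and every pivot lies in the first 4 columns, so rank(A) = rank([A|b]) = 3.
The system is consistent.
Free variables = (unknowns) − (rank) = 4 − 3 = 1.

1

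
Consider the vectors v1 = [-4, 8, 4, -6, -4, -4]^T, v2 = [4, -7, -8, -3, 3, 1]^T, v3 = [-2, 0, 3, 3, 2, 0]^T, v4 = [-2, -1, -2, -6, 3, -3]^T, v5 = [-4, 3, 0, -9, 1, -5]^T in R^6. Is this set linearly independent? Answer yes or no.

no

Form the matrix with these vectors as rows and row reduce.
R2 ← R2 + R1: [0, 1, -4, -9, -1, -3]
R3 ← R3 − (1/2)·R1: [0, -4, 1, 6, 4, 2]
R4 ← R4 − (1/2)·R1: [0, -5, -4, -3, 5, -1]
R5 ← R5 − R1: [0, -5, -4, -3, 5, -1]
R3 ← R3 + (4)·R2: [0, 0, -15, -30, 0, -10]
R4 ← R4 + (5)·R2: [0, 0, -24, -48, 0, -16]
R5 ← R5 + (5)·R2: [0, 0, -24, -48, 0, -16]
R4 ← R4 − (8/5)·R3: [0, 0, 0, 0, 0, 0]
R5 ← R5 − (8/5)·R3: [0, 0, 0, 0, 0, 0]
3 nonzero rows, so the 5 vectors span a space of dimension 3.
Since 3 < 5, the vectors are linearly dependent.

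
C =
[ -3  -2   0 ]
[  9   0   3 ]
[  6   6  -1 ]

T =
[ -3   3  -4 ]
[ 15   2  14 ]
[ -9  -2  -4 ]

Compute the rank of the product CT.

First compute CT:
[[-21, -13, -16],
 [-54,  21, -48],
 [ 81,  32,  64]]
Now row reduce the product.
R2 ← R2 − (18/7)·R1: [0, 381/7, -48/7]
R3 ← R3 + (27/7)·R1: [0, -127/7, 16/7]
R3 ← R3 + (1/3)·R2: [0, 0, 0]
2 nonzero rows, so rank(CT) = 2.

2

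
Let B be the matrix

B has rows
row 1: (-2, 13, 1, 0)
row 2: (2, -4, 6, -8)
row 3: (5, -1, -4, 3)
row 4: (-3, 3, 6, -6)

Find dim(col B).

Row reduce to echelon form.
R2 ← R2 + R1: [0, 9, 7, -8]
R3 ← R3 + (5/2)·R1: [0, 63/2, -3/2, 3]
R4 ← R4 − (3/2)·R1: [0, -33/2, 9/2, -6]
R3 ← R3 − (7/2)·R2: [0, 0, -26, 31]
R4 ← R4 + (11/6)·R2: [0, 0, 52/3, -62/3]
R4 ← R4 + (2/3)·R3: [0, 0, 0, 0]
Echelon form has 3 nonzero rows, so rank(B) = 3.
The column space has dimension equal to the rank: 3.

3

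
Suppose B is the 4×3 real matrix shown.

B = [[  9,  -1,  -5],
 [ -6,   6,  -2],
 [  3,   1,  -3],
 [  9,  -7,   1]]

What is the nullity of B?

1

Row reduce to echelon form.
R2 ← R2 + (2/3)·R1: [0, 16/3, -16/3]
R3 ← R3 − (1/3)·R1: [0, 4/3, -4/3]
R4 ← R4 − R1: [0, -6, 6]
R3 ← R3 − (1/4)·R2: [0, 0, 0]
R4 ← R4 + (9/8)·R2: [0, 0, 0]
2 nonzero rows, so rank(B) = 2.
B has 3 columns; by rank–nullity, nullity = 3 − 2 = 1.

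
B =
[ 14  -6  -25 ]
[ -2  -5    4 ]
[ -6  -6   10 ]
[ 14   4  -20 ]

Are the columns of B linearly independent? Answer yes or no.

yes

Row reduce B to echelon form.
R2 ← R2 + (1/7)·R1: [0, -41/7, 3/7]
R3 ← R3 + (3/7)·R1: [0, -60/7, -5/7]
R4 ← R4 − R1: [0, 10, 5]
R3 ← R3 − (60/41)·R2: [0, 0, -55/41]
R4 ← R4 + (70/41)·R2: [0, 0, 235/41]
R4 ← R4 + (47/11)·R3: [0, 0, 0]
3 pivots among 3 columns.
Every column is a pivot column, so the columns are linearly independent.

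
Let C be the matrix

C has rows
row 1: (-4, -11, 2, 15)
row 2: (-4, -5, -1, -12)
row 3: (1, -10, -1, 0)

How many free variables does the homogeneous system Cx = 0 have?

1

Row reduce to echelon form.
R2 ← R2 − R1: [0, 6, -3, -27]
R3 ← R3 + (1/4)·R1: [0, -51/4, -1/2, 15/4]
R3 ← R3 + (17/8)·R2: [0, 0, -55/8, -429/8]
3 nonzero rows, so rank(C) = 3.
C has 4 columns; by rank–nullity, nullity = 4 − 3 = 1.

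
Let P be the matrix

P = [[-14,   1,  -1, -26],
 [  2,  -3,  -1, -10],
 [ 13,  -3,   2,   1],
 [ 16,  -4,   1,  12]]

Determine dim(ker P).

Row reduce to echelon form.
R2 ← R2 + (1/7)·R1: [0, -20/7, -8/7, -96/7]
R3 ← R3 + (13/14)·R1: [0, -29/14, 15/14, -162/7]
R4 ← R4 + (8/7)·R1: [0, -20/7, -1/7, -124/7]
R3 ← R3 − (29/40)·R2: [0, 0, 19/10, -66/5]
R4 ← R4 − R2: [0, 0, 1, -4]
R4 ← R4 − (10/19)·R3: [0, 0, 0, 56/19]
4 nonzero rows, so rank(P) = 4.
P has 4 columns; by rank–nullity, nullity = 4 − 4 = 0.

0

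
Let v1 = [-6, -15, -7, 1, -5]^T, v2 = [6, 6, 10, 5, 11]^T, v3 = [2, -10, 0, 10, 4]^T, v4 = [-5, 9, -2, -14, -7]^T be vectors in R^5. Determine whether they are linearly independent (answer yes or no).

Form the matrix with these vectors as rows and row reduce.
R2 ← R2 + R1: [0, -9, 3, 6, 6]
R3 ← R3 + (1/3)·R1: [0, -15, -7/3, 31/3, 7/3]
R4 ← R4 − (5/6)·R1: [0, 43/2, 23/6, -89/6, -17/6]
R3 ← R3 − (5/3)·R2: [0, 0, -22/3, 1/3, -23/3]
R4 ← R4 + (43/18)·R2: [0, 0, 11, -1/2, 23/2]
R4 ← R4 + (3/2)·R3: [0, 0, 0, 0, 0]
3 nonzero rows, so the 4 vectors span a space of dimension 3.
Since 3 < 4, the vectors are linearly dependent.

no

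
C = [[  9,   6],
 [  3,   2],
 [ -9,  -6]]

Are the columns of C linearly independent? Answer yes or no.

Row reduce C to echelon form.
R2 ← R2 − (1/3)·R1: [0, 0]
R3 ← R3 + R1: [0, 0]
1 pivot among 2 columns.
Only 1 < 2 pivot columns, so the columns are linearly dependent.

no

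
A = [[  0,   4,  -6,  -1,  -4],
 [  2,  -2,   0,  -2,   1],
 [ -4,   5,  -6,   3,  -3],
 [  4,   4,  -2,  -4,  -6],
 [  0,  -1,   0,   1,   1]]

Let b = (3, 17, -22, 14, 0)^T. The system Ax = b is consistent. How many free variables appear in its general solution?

1

Row reduce the augmented matrix [A | b].
Swap R1 ↔ R2
R3 ← R3 + (2)·R1: [0, 1, -6, -1, -1, 12]
R4 ← R4 − (2)·R1: [0, 8, -2, 0, -8, -20]
R3 ← R3 − (1/4)·R2: [0, 0, -9/2, -3/4, 0, 45/4]
R4 ← R4 − (2)·R2: [0, 0, 10, 2, 0, -26]
R5 ← R5 + (1/4)·R2: [0, 0, -3/2, 3/4, 0, 3/4]
R4 ← R4 + (20/9)·R3: [0, 0, 0, 1/3, 0, -1]
R5 ← R5 − (1/3)·R3: [0, 0, 0, 1, 0, -3]
R5 ← R5 − (3)·R4: [0, 0, 0, 0, 0, 0]
The echelon form has 4 nonzero rows, and every pivot lies in the first 5 columns, so rank(A) = rank([A|b]) = 4.
The system is consistent.
Free variables = (unknowns) − (rank) = 5 − 4 = 1.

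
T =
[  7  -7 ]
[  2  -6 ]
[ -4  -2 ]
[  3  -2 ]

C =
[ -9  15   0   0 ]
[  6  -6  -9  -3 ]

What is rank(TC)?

First compute TC:
[[-105, 147,  63,  21],
 [-54,  66,  54,  18],
 [ 24, -48,  18,   6],
 [-39,  57,  18,   6]]
Now row reduce the product.
R2 ← R2 − (18/35)·R1: [0, -48/5, 108/5, 36/5]
R3 ← R3 + (8/35)·R1: [0, -72/5, 162/5, 54/5]
R4 ← R4 − (13/35)·R1: [0, 12/5, -27/5, -9/5]
R3 ← R3 − (3/2)·R2: [0, 0, 0, 0]
R4 ← R4 + (1/4)·R2: [0, 0, 0, 0]
2 nonzero rows, so rank(TC) = 2.

2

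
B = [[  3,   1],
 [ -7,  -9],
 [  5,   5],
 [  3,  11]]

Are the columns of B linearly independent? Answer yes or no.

yes

Row reduce B to echelon form.
R2 ← R2 + (7/3)·R1: [0, -20/3]
R3 ← R3 − (5/3)·R1: [0, 10/3]
R4 ← R4 − R1: [0, 10]
R3 ← R3 + (1/2)·R2: [0, 0]
R4 ← R4 + (3/2)·R2: [0, 0]
2 pivots among 2 columns.
Every column is a pivot column, so the columns are linearly independent.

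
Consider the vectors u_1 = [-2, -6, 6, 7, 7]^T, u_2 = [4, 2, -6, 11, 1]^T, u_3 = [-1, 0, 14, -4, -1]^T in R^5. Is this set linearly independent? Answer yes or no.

yes

Form the matrix with these vectors as rows and row reduce.
R2 ← R2 + (2)·R1: [0, -10, 6, 25, 15]
R3 ← R3 − (1/2)·R1: [0, 3, 11, -15/2, -9/2]
R3 ← R3 + (3/10)·R2: [0, 0, 64/5, 0, 0]
3 nonzero rows, so the 3 vectors span a space of dimension 3.
Since 3 = 3, the vectors are linearly independent.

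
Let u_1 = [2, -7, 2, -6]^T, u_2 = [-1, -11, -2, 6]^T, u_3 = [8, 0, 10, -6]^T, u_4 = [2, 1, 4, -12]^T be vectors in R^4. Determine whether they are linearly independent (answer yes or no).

yes

Form the matrix with these vectors as rows and row reduce.
R2 ← R2 + (1/2)·R1: [0, -29/2, -1, 3]
R3 ← R3 − (4)·R1: [0, 28, 2, 18]
R4 ← R4 − R1: [0, 8, 2, -6]
R3 ← R3 + (56/29)·R2: [0, 0, 2/29, 690/29]
R4 ← R4 + (16/29)·R2: [0, 0, 42/29, -126/29]
R4 ← R4 − (21)·R3: [0, 0, 0, -504]
4 nonzero rows, so the 4 vectors span a space of dimension 4.
Since 4 = 4, the vectors are linearly independent.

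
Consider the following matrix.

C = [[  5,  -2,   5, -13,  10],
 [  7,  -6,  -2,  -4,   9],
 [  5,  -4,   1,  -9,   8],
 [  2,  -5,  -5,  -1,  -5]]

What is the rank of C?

4

Row reduce to echelon form.
R2 ← R2 − (7/5)·R1: [0, -16/5, -9, 71/5, -5]
R3 ← R3 − R1: [0, -2, -4, 4, -2]
R4 ← R4 − (2/5)·R1: [0, -21/5, -7, 21/5, -9]
R3 ← R3 − (5/8)·R2: [0, 0, 13/8, -39/8, 9/8]
R4 ← R4 − (21/16)·R2: [0, 0, 77/16, -231/16, -39/16]
R4 ← R4 − (77/26)·R3: [0, 0, 0, 0, -75/13]
Echelon form has 4 nonzero rows, so rank(C) = 4.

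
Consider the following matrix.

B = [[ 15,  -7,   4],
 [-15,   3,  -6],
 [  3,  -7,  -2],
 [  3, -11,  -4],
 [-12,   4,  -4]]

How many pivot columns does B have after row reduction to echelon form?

2

Row reduce to echelon form.
R2 ← R2 + R1: [0, -4, -2]
R3 ← R3 − (1/5)·R1: [0, -28/5, -14/5]
R4 ← R4 − (1/5)·R1: [0, -48/5, -24/5]
R5 ← R5 + (4/5)·R1: [0, -8/5, -4/5]
R3 ← R3 − (7/5)·R2: [0, 0, 0]
R4 ← R4 − (12/5)·R2: [0, 0, 0]
R5 ← R5 − (2/5)·R2: [0, 0, 0]
Echelon form has 2 nonzero rows, so rank(B) = 2.
Each nonzero row contributes one pivot column: 2 pivot columns.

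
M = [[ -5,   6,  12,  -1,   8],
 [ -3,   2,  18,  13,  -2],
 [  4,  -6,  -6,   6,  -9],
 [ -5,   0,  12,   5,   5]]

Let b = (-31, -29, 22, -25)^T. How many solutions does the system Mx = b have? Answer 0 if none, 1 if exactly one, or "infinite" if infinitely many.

Row reduce the augmented matrix [M | b].
R2 ← R2 − (3/5)·R1: [0, -8/5, 54/5, 68/5, -34/5, -52/5]
R3 ← R3 + (4/5)·R1: [0, -6/5, 18/5, 26/5, -13/5, -14/5]
R4 ← R4 − R1: [0, -6, 0, 6, -3, 6]
R3 ← R3 − (3/4)·R2: [0, 0, -9/2, -5, 5/2, 5]
R4 ← R4 − (15/4)·R2: [0, 0, -81/2, -45, 45/2, 45]
R4 ← R4 − (9)·R3: [0, 0, 0, 0, 0, 0]
The echelon form has 3 nonzero rows, and every pivot lies in the first 5 columns, so rank(M) = rank([M|b]) = 3.
The system is consistent.
rank = 3 < 5 unknowns, so there are infinitely many solutions.

infinite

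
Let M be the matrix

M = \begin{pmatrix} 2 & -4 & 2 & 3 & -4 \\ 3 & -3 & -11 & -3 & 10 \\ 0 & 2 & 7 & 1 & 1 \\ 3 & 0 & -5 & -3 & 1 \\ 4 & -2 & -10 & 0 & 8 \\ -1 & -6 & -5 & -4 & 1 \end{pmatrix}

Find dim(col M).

Row reduce to echelon form.
R2 ← R2 − (3/2)·R1: [0, 3, -14, -15/2, 16]
R4 ← R4 − (3/2)·R1: [0, 6, -8, -15/2, 7]
R5 ← R5 − (2)·R1: [0, 6, -14, -6, 16]
R6 ← R6 + (1/2)·R1: [0, -8, -4, -5/2, -1]
R3 ← R3 − (2/3)·R2: [0, 0, 49/3, 6, -29/3]
R4 ← R4 − (2)·R2: [0, 0, 20, 15/2, -25]
R5 ← R5 − (2)·R2: [0, 0, 14, 9, -16]
R6 ← R6 + (8/3)·R2: [0, 0, -124/3, -45/2, 125/3]
R4 ← R4 − (60/49)·R3: [0, 0, 0, 15/98, -645/49]
R5 ← R5 − (6/7)·R3: [0, 0, 0, 27/7, -54/7]
R6 ← R6 + (124/49)·R3: [0, 0, 0, -717/98, 843/49]
R5 ← R5 − (126/5)·R4: [0, 0, 0, 0, 324]
R6 ← R6 + (239/5)·R4: [0, 0, 0, 0, -612]
R6 ← R6 + (17/9)·R5: [0, 0, 0, 0, 0]
Echelon form has 5 nonzero rows, so rank(M) = 5.
The column space has dimension equal to the rank: 5.

5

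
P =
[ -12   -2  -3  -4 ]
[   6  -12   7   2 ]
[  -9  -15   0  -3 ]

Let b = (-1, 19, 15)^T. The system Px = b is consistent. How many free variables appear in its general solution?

Row reduce the augmented matrix [P | b].
R2 ← R2 + (1/2)·R1: [0, -13, 11/2, 0, 37/2]
R3 ← R3 − (3/4)·R1: [0, -27/2, 9/4, 0, 63/4]
R3 ← R3 − (27/26)·R2: [0, 0, -45/13, 0, -45/13]
The echelon form has 3 nonzero rows, and every pivot lies in the first 4 columns, so rank(P) = rank([P|b]) = 3.
The system is consistent.
Free variables = (unknowns) − (rank) = 4 − 3 = 1.

1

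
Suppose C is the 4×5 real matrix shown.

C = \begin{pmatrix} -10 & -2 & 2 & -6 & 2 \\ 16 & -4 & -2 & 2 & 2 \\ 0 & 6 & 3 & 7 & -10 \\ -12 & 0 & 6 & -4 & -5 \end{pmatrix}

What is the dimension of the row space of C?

Row reduce to echelon form.
R2 ← R2 + (8/5)·R1: [0, -36/5, 6/5, -38/5, 26/5]
R4 ← R4 − (6/5)·R1: [0, 12/5, 18/5, 16/5, -37/5]
R3 ← R3 + (5/6)·R2: [0, 0, 4, 2/3, -17/3]
R4 ← R4 + (1/3)·R2: [0, 0, 4, 2/3, -17/3]
R4 ← R4 − R3: [0, 0, 0, 0, 0]
Echelon form has 3 nonzero rows, so rank(C) = 3.
The row space has dimension equal to the rank: 3.

3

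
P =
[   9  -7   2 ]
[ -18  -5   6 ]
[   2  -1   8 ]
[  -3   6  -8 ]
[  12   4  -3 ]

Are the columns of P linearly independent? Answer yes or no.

Row reduce P to echelon form.
R2 ← R2 + (2)·R1: [0, -19, 10]
R3 ← R3 − (2/9)·R1: [0, 5/9, 68/9]
R4 ← R4 + (1/3)·R1: [0, 11/3, -22/3]
R5 ← R5 − (4/3)·R1: [0, 40/3, -17/3]
R3 ← R3 + (5/171)·R2: [0, 0, 1342/171]
R4 ← R4 + (11/57)·R2: [0, 0, -308/57]
R5 ← R5 + (40/57)·R2: [0, 0, 77/57]
R4 ← R4 + (42/61)·R3: [0, 0, 0]
R5 ← R5 − (21/122)·R3: [0, 0, 0]
3 pivots among 3 columns.
Every column is a pivot column, so the columns are linearly independent.

yes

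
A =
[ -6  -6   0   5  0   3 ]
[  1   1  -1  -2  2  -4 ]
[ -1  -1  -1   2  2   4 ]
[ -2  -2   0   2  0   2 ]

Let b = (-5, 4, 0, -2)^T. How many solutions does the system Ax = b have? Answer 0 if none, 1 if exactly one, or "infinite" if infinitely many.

Row reduce the augmented matrix [A | b].
R2 ← R2 + (1/6)·R1: [0, 0, -1, -7/6, 2, -7/2, 19/6]
R3 ← R3 − (1/6)·R1: [0, 0, -1, 7/6, 2, 7/2, 5/6]
R4 ← R4 − (1/3)·R1: [0, 0, 0, 1/3, 0, 1, -1/3]
R3 ← R3 − R2: [0, 0, 0, 7/3, 0, 7, -7/3]
R4 ← R4 − (1/7)·R3: [0, 0, 0, 0, 0, 0, 0]
The echelon form has 3 nonzero rows, and every pivot lies in the first 6 columns, so rank(A) = rank([A|b]) = 3.
The system is consistent.
rank = 3 < 6 unknowns, so there are infinitely many solutions.

infinite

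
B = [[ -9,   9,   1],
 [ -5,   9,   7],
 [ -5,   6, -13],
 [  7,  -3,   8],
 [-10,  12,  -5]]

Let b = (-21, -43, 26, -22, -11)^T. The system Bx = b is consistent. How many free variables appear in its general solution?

0

Row reduce the augmented matrix [B | b].
R2 ← R2 − (5/9)·R1: [0, 4, 58/9, -94/3]
R3 ← R3 − (5/9)·R1: [0, 1, -122/9, 113/3]
R4 ← R4 + (7/9)·R1: [0, 4, 79/9, -115/3]
R5 ← R5 − (10/9)·R1: [0, 2, -55/9, 37/3]
R3 ← R3 − (1/4)·R2: [0, 0, -91/6, 91/2]
R4 ← R4 − R2: [0, 0, 7/3, -7]
R5 ← R5 − (1/2)·R2: [0, 0, -28/3, 28]
R4 ← R4 + (2/13)·R3: [0, 0, 0, 0]
R5 ← R5 − (8/13)·R3: [0, 0, 0, 0]
The echelon form has 3 nonzero rows, and every pivot lies in the first 3 columns, so rank(B) = rank([B|b]) = 3.
The system is consistent.
Free variables = (unknowns) − (rank) = 3 − 3 = 0.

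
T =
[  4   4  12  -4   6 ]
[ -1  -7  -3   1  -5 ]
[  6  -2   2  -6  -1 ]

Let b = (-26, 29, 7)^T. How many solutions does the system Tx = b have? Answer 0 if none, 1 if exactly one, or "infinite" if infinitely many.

Row reduce the augmented matrix [T | b].
R2 ← R2 + (1/4)·R1: [0, -6, 0, 0, -7/2, 45/2]
R3 ← R3 − (3/2)·R1: [0, -8, -16, 0, -10, 46]
R3 ← R3 − (4/3)·R2: [0, 0, -16, 0, -16/3, 16]
The echelon form has 3 nonzero rows, and every pivot lies in the first 5 columns, so rank(T) = rank([T|b]) = 3.
The system is consistent.
rank = 3 < 5 unknowns, so there are infinitely many solutions.

infinite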